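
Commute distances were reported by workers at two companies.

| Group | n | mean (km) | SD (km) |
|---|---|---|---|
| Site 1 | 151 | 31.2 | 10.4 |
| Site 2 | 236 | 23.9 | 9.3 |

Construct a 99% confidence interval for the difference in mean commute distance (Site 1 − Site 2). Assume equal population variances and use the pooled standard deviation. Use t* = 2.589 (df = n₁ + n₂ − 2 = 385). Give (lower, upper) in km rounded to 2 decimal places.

(4.67, 9.93)

Pooled variance s_p² = [150·10.4² + 235·9.3²] / (151+236−2) = 94.9329, so s_p = 9.7434.
SE_diff = s_p·√(1/n₁ + 1/n₂) = 9.7434·√(1/151 + 1/236) = 1.0154.
t* = 2.589; margin = 2.589 × 1.0154 = 2.6289.
Difference = 31.2 − 23.9 = 7.3000.
7.3000 ± 2.6289 → (4.67, 9.93).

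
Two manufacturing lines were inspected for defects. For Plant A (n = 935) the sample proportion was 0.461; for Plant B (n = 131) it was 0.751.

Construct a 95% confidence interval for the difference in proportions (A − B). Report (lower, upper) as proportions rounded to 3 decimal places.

(-0.371, -0.209)

Each SE is √(p̂(1−p̂)/n): √(0.4610·0.5390/935) = 0.01630 and √(0.7510·0.2490/131) = 0.03778.
SE(p̂₁ − p̂₂) = √(SE₁² + SE₂²) = √(0.00026569 + 0.0014273284) = 0.04115, since the two samples are independent.
At 95% confidence z* = 1.960; margin = 1.960 × 0.04115 = 0.08065.
The difference is 0.4610 − 0.7510 = -0.2900, so the interval is -0.2900 ± 0.08065 = (-0.371, -0.209).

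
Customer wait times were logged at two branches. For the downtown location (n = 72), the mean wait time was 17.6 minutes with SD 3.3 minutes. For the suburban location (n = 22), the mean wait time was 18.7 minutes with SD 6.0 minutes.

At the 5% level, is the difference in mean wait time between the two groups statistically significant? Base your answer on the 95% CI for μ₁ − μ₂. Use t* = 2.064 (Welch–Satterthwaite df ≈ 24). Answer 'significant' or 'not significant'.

not significant

SE₁ = s₁/√n₁ = 3.3/√72 = 0.3889; SE₂ = 6.0/√22 = 1.2792.
Independent samples, unequal variances: SE_diff = √(SE₁² + SE₂²) = √(0.15124321 + 1.63635264) = 1.3370.
t* = 2.064, so margin of error = 2.064 × 1.3370 = 2.7596.
Difference in means = 17.6 − 18.7 = -1.1000.
-1.1000 ± 2.7596 → (-3.8596, 1.6596).
The interval (-3.8596, 1.6596) contains 0, so the difference is not significant.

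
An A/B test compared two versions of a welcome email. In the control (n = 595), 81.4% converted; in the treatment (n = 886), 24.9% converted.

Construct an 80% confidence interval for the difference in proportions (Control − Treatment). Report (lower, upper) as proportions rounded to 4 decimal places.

(0.5373, 0.5927)

SE₁ = √(p̂₁(1−p̂₁)/n₁) = √(0.8140·0.1860/595) = 0.01595; SE₂ = √(0.2490·0.7510/886) = 0.01453.
Independent samples: SE of the difference = √(SE₁² + SE₂²) = √(0.0002544025 + 0.0002111209) = 0.02158.
z* for 80% confidence is 1.282, so the margin of error is 1.282 × 0.02158 = 0.02767.
Point estimate p̂₁ − p̂₂ = 0.8140 − 0.2490 = 0.5650.
0.5650 ± 0.02767 → (0.5373, 0.5927).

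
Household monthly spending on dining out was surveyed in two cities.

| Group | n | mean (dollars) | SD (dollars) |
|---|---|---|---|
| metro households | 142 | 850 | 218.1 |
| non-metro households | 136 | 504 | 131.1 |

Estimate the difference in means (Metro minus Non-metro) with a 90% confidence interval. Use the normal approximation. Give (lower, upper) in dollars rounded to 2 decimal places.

SE₁ = s₁/√n₁ = 218.1/√142 = 18.3025; SE₂ = 131.1/√136 = 11.2417.
Independent samples, unequal variances: SE_diff = √(SE₁² + SE₂²) = √(334.98150625 + 126.37581889) = 21.4792.
z* = 1.645, so margin of error = 1.645 × 21.4792 = 35.3333.
Difference in means = 850 − 504 = 346.0000.
346.0000 ± 35.3333 → (310.67, 381.33).

(310.67, 381.33)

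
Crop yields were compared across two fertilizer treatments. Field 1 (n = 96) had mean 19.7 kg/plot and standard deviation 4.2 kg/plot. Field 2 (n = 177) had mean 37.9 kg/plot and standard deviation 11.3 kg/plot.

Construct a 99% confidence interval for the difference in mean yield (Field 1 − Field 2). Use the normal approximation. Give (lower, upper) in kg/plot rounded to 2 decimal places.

SE₁ = s₁/√n₁ = 4.2/√96 = 0.4287; SE₂ = 11.3/√177 = 0.8494.
Independent samples, unequal variances: SE_diff = √(SE₁² + SE₂²) = √(0.18378369 + 0.72148036) = 0.9515.
z* = 2.576, so margin of error = 2.576 × 0.9515 = 2.4511.
Difference in means = 19.7 − 37.9 = -18.2000.
-18.2000 ± 2.4511 → (-20.65, -15.75).

(-20.65, -15.75)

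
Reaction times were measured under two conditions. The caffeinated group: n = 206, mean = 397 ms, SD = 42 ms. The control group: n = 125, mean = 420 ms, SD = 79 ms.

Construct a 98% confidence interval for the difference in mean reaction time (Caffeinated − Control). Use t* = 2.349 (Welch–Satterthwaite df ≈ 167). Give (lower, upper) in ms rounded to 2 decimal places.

(-40.97, -5.03)

SE₁ = s₁/√n₁ = 42/√206 = 2.9263; SE₂ = 79/√125 = 7.0660.
Independent samples, unequal variances: SE_diff = √(SE₁² + SE₂²) = √(8.56323169 + 49.928356) = 7.6480.
t* = 2.349, so margin of error = 2.349 × 7.6480 = 17.9652.
Difference in means = 397 − 420 = -23.0000.
-23.0000 ± 17.9652 → (-40.97, -5.03).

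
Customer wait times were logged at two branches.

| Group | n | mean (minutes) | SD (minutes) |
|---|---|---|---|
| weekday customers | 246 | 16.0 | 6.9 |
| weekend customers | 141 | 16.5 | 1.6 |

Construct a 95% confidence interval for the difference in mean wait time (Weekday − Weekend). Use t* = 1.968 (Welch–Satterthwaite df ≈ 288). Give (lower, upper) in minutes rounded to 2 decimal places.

SE₁ = s₁/√n₁ = 6.9/√246 = 0.4399; SE₂ = 1.6/√141 = 0.1347.
Independent samples, unequal variances: SE_diff = √(SE₁² + SE₂²) = √(0.19351201 + 0.01814409) = 0.4601.
t* = 1.968, so margin of error = 1.968 × 0.4601 = 0.9055.
Difference in means = 16.0 − 16.5 = -0.5000.
-0.5000 ± 0.9055 → (-1.41, 0.41).

(-1.41, 0.41)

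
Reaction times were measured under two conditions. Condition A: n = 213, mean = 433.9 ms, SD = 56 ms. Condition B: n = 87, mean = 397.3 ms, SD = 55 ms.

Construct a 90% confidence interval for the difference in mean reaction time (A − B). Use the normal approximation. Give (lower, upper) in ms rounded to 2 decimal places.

Per-group SEs: s₁/√n₁ = 56/√213 = 3.8371, s₂/√n₂ = 55/√87 = 5.8966.
Unpooled SE of the difference: √(14.72333641 + 34.76989156) = 7.0351.
Margin of error = z* · SE = 1.645 × 7.0351 = 11.5727.
x̄₁ − x̄₂ = 433.9 − 397.3 = 36.6000.
CI: 36.6000 ± 11.5727 = (25.03, 48.17).

(25.03, 48.17)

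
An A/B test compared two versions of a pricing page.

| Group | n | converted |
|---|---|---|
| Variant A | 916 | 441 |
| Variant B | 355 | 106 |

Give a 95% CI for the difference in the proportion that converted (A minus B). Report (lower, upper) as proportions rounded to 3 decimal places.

Sample proportions: 441/916 = 0.4814, 106/355 = 0.2986.
Each SE is √(p̂(1−p̂)/n): √(0.4814·0.5186/916) = 0.01651 and √(0.2986·0.7014/355) = 0.02429.
SE(p̂₁ − p̂₂) = √(SE₁² + SE₂²) = √(0.0002725801 + 0.0005900041) = 0.02937, since the two samples are independent.
At 95% confidence z* = 1.960; margin = 1.960 × 0.02937 = 0.05757.
The difference is 0.4814 − 0.2986 = 0.1828, so the interval is 0.1828 ± 0.05757 = (0.125, 0.240).

(0.125, 0.240)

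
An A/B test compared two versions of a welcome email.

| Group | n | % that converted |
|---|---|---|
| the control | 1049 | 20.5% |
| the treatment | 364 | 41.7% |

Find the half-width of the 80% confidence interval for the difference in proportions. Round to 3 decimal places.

SE₁ = √(p̂₁(1−p̂₁)/n₁) = √(0.2050·0.7950/1049) = 0.01246; SE₂ = √(0.4170·0.5830/364) = 0.02584.
Independent samples: SE of the difference = √(SE₁² + SE₂²) = √(0.0001552516 + 0.0006677056) = 0.02869.
z* for 80% confidence is 1.282, so the margin of error is 1.282 × 0.02869 = 0.03678.

0.037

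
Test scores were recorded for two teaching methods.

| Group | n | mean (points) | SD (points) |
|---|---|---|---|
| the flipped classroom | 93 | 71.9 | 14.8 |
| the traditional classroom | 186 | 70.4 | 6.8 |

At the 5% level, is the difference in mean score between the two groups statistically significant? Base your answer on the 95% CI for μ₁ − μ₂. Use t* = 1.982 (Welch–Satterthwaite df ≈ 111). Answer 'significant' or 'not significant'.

not significant

Per-group SEs: s₁/√n₁ = 14.8/√93 = 1.5347, s₂/√n₂ = 6.8/√186 = 0.4986.
Unpooled SE of the difference: √(2.35530409 + 0.24860196) = 1.6137.
Margin of error = t* · SE = 1.982 × 1.6137 = 3.1984.
x̄₁ − x̄₂ = 71.9 − 70.4 = 1.5000.
CI: 1.5000 ± 3.1984 = (-1.6984, 4.6984).
The interval (-1.6984, 4.6984) contains 0, so the difference is not significant.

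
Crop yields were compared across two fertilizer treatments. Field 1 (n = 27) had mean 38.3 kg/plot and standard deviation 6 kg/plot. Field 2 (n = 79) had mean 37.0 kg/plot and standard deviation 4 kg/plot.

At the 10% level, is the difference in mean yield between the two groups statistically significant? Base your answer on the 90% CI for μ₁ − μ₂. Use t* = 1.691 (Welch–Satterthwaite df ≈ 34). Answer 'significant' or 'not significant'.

Standard errors of each mean: 6/√27 = 1.1547 and 4/√79 = 0.4500.
SE(x̄₁ − x̄₂) = √(1.1547² + 0.4500²) = 1.2393 for independent samples with unequal variances.
With t* = 1.691, the margin is 1.691 × 1.2393 = 2.0957.
x̄₁ − x̄₂ = 38.3 − 37.0 = 1.3000; the interval is 1.3000 ± 2.0957 = (-0.7957, 3.3957).
The interval (-0.7957, 3.3957) contains 0, so the difference is not significant.

not significant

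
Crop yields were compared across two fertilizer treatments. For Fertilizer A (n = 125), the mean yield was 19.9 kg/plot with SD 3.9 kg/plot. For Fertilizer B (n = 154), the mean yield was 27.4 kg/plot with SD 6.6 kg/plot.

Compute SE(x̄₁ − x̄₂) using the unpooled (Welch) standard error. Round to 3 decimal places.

0.636

SE₁ = s₁/√n₁ = 3.9/√125 = 0.3488; SE₂ = 6.6/√154 = 0.5318.
Independent samples, unequal variances: SE_diff = √(SE₁² + SE₂²) = √(0.12166144 + 0.28281124) = 0.6360.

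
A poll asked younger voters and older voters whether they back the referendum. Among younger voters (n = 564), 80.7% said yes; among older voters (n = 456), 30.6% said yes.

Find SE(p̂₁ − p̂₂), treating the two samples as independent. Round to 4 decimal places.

The two standard errors are √(0.8070×0.1930/564) = 0.01662 and √(0.3060×0.6940/456) = 0.02158.
Because the samples are independent, SE_diff = √(0.01662² + 0.02158²) = 0.02724.

0.0272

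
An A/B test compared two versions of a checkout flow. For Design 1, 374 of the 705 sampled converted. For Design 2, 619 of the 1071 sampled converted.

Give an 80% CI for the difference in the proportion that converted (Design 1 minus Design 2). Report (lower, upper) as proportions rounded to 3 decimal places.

First, p̂₁ = 374/705 = 0.5305; p̂₂ = 619/1071 = 0.5780.
The two standard errors are √(0.5305×0.4695/705) = 0.01880 and √(0.5780×0.4220/1071) = 0.01509.
Because the samples are independent, SE_diff = √(0.01880² + 0.01509²) = 0.02411.
Using z* = 1.282 for 80%, ME = 1.282 × 0.02411 = 0.03091.
p̂₁ − p̂₂ = -0.0475; interval -0.0475 ± 0.03091 gives (-0.078, -0.017).

(-0.078, -0.017)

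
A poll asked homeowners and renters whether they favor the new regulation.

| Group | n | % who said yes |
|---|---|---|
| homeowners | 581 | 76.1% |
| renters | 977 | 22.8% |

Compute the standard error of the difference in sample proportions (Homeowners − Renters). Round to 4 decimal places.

The two standard errors are √(0.7610×0.2390/581) = 0.01769 and √(0.2280×0.7720/977) = 0.01342.
Because the samples are independent, SE_diff = √(0.01769² + 0.01342²) = 0.02220.

0.0222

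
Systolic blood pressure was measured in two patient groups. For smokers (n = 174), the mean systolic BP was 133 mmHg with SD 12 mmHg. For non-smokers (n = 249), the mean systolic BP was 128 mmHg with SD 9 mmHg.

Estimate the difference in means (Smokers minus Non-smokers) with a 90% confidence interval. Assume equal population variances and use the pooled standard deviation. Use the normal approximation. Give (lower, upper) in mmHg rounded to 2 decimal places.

(3.32, 6.68)

s_p = √[((n₁−1)s₁² + (n₂−1)s₂²)/(n₁+n₂−2)] = √[(173·12² + 248·9²)/421] = 10.3387.
SE = 10.3387·√(1/174 + 1/249) = 1.0216.
With z* = 1.645, margin = 1.645 × 1.0216 = 1.6805.
x̄₁ − x̄₂ = 133 − 128 = 5.0000; interval 5.0000 ± 1.6805 = (3.32, 6.68).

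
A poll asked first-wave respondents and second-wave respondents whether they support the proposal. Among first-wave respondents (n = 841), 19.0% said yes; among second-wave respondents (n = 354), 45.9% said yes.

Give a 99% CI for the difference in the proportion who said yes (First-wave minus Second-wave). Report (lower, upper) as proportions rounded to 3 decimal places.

(-0.346, -0.192)

The two standard errors are √(0.1900×0.8100/841) = 0.01353 and √(0.4590×0.5410/354) = 0.02649.
Because the samples are independent, SE_diff = √(0.01353² + 0.02649²) = 0.02975.
Using z* = 2.576 for 99%, ME = 2.576 × 0.02975 = 0.07664.
p̂₁ − p̂₂ = -0.2690; interval -0.2690 ± 0.07664 gives (-0.346, -0.192).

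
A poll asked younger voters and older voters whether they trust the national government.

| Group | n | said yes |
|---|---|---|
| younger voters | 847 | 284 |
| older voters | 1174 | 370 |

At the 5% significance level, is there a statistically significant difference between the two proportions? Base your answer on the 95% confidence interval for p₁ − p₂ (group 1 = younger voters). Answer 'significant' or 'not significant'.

p̂₁ = 284/847 = 0.3353 and p̂₂ = 370/1174 = 0.3152.
SE₁ = √(p̂₁(1−p̂₁)/n₁) = √(0.3353·0.6647/847) = 0.01622; SE₂ = √(0.3152·0.6848/1174) = 0.01356.
Independent samples: SE of the difference = √(SE₁² + SE₂²) = √(0.0002630884 + 0.0001838736) = 0.02114.
z* for 95% confidence is 1.960, so the margin of error is 1.960 × 0.02114 = 0.04143.
Point estimate p̂₁ − p̂₂ = 0.3353 − 0.3152 = 0.0201.
0.0201 ± 0.04143 → (-0.02133, 0.06153).
The interval (-0.02133, 0.06153) contains 0, so the difference is not significant.

not significant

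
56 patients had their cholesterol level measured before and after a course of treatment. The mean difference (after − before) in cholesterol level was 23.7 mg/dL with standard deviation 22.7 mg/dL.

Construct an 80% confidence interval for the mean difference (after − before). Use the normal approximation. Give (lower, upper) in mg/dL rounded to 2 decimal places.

(19.81, 27.59)

This is a matched-pairs design, so SE = s_d/√n = 22.7/√56 = 3.0334.
Margin = 1.282 × 3.0334 = 3.8888; the interval is 23.7 ± 3.8888 = (19.81, 27.59).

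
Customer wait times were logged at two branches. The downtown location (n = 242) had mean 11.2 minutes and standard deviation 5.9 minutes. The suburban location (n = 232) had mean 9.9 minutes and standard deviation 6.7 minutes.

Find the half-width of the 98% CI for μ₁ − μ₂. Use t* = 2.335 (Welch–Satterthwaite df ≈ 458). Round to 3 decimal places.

1.356

Standard errors of each mean: 5.9/√242 = 0.3793 and 6.7/√232 = 0.4399.
SE(x̄₁ − x̄₂) = √(0.3793² + 0.4399²) = 0.5808 for independent samples with unequal variances.
With t* = 2.335, the margin is 2.335 × 0.5808 = 1.3562.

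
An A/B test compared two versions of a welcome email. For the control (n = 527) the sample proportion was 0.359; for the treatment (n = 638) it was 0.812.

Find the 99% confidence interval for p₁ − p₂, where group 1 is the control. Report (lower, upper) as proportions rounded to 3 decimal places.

SE₁ = √(p̂₁(1−p̂₁)/n₁) = √(0.3590·0.6410/527) = 0.02090; SE₂ = √(0.8120·0.1880/638) = 0.01547.
Independent samples: SE of the difference = √(SE₁² + SE₂²) = √(0.00043681 + 0.0002393209) = 0.02600.
z* for 99% confidence is 2.576, so the margin of error is 2.576 × 0.02600 = 0.06698.
Point estimate p̂₁ − p̂₂ = 0.3590 − 0.8120 = -0.4530.
-0.4530 ± 0.06698 → (-0.520, -0.386).

(-0.520, -0.386)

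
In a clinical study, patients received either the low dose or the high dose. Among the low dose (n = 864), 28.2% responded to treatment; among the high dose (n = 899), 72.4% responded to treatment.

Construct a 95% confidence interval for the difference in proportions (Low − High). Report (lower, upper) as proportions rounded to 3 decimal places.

Each SE is √(p̂(1−p̂)/n): √(0.2820·0.7180/864) = 0.01531 and √(0.7240·0.2760/899) = 0.01491.
SE(p̂₁ − p̂₂) = √(SE₁² + SE₂²) = √(0.0002343961 + 0.0002223081) = 0.02137, since the two samples are independent.
At 95% confidence z* = 1.960; margin = 1.960 × 0.02137 = 0.04189.
The difference is 0.2820 − 0.7240 = -0.4420, so the interval is -0.4420 ± 0.04189 = (-0.484, -0.400).

(-0.484, -0.400)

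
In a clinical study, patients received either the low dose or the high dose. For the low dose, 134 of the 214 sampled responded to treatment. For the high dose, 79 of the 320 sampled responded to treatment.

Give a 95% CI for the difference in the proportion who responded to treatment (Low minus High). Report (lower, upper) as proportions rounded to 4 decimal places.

(0.2991, 0.4595)

First, p̂₁ = 134/214 = 0.6262; p̂₂ = 79/320 = 0.2469.
The two standard errors are √(0.6262×0.3738/214) = 0.03307 and √(0.2469×0.7531/320) = 0.02411.
Because the samples are independent, SE_diff = √(0.03307² + 0.02411²) = 0.04093.
Using z* = 1.960 for 95%, ME = 1.960 × 0.04093 = 0.08022.
p̂₁ − p̂₂ = 0.3793; interval 0.3793 ± 0.08022 gives (0.2991, 0.4595).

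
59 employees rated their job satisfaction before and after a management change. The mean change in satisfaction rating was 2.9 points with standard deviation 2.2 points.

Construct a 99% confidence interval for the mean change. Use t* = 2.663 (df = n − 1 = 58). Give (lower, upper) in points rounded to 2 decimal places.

(2.14, 3.66)

This is a matched-pairs design, so SE = s_d/√n = 2.2/√59 = 0.2864.
Margin = 2.663 × 0.2864 = 0.7627; the interval is 2.9 ± 0.7627 = (2.14, 3.66).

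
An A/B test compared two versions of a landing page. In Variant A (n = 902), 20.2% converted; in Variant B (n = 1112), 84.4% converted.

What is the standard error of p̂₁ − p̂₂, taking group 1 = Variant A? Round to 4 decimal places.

0.0172

Each SE is √(p̂(1−p̂)/n): √(0.2020·0.7980/902) = 0.01337 and √(0.8440·0.1560/1112) = 0.01088.
SE(p̂₁ − p̂₂) = √(SE₁² + SE₂²) = √(0.0001787569 + 0.0001183744) = 0.01724, since the two samples are independent.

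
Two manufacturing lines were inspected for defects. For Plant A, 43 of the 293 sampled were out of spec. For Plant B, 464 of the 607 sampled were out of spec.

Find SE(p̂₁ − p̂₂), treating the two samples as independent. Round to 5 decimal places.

p̂₁ = 43/293 = 0.1468 and p̂₂ = 464/607 = 0.7644.
SE₁ = √(p̂₁(1−p̂₁)/n₁) = √(0.1468·0.8532/293) = 0.02068; SE₂ = √(0.7644·0.2356/607) = 0.01722.
Independent samples: SE of the difference = √(SE₁² + SE₂²) = √(0.0004276624 + 0.0002965284) = 0.02691.

0.02691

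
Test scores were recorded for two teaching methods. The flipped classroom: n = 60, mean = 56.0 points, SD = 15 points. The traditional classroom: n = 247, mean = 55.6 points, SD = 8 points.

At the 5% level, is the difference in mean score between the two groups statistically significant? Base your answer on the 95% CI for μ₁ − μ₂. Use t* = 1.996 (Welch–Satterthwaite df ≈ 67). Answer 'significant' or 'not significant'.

Per-group SEs: s₁/√n₁ = 15/√60 = 1.9365, s₂/√n₂ = 8/√247 = 0.5090.
Unpooled SE of the difference: √(3.75003225 + 0.259081) = 2.0023.
Margin of error = t* · SE = 1.996 × 2.0023 = 3.9966.
x̄₁ − x̄₂ = 56.0 − 55.6 = 0.4000.
CI: 0.4000 ± 3.9966 = (-3.5966, 4.3966).
The interval (-3.5966, 4.3966) contains 0, so the difference is not significant.

not significant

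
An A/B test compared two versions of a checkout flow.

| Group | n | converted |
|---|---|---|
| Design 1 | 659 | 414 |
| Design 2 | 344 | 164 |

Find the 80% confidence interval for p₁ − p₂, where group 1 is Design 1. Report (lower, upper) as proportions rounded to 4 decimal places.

(0.1094, 0.1936)

Sample proportions: 414/659 = 0.6282, 164/344 = 0.4767.
Each SE is √(p̂(1−p̂)/n): √(0.6282·0.3718/659) = 0.01883 and √(0.4767·0.5233/344) = 0.02693.
SE(p̂₁ − p̂₂) = √(SE₁² + SE₂²) = √(0.0003545689 + 0.0007252249) = 0.03286, since the two samples are independent.
At 80% confidence z* = 1.282; margin = 1.282 × 0.03286 = 0.04213.
The difference is 0.6282 − 0.4767 = 0.1515, so the interval is 0.1515 ± 0.04213 = (0.1094, 0.1936).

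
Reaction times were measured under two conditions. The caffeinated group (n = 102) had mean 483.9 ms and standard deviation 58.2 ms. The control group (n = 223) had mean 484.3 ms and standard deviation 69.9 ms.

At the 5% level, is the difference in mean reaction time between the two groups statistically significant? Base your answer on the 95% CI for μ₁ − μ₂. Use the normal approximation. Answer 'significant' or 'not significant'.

Per-group SEs: s₁/√n₁ = 58.2/√102 = 5.7627, s₂/√n₂ = 69.9/√223 = 4.6809.
Unpooled SE of the difference: √(33.20871129 + 21.91082481) = 7.4243.
Margin of error = z* · SE = 1.960 × 7.4243 = 14.5516.
x̄₁ − x̄₂ = 483.9 − 484.3 = -0.4000.
CI: -0.4000 ± 14.5516 = (-14.9516, 14.1516).
The interval (-14.9516, 14.1516) contains 0, so the difference is not significant.

not significant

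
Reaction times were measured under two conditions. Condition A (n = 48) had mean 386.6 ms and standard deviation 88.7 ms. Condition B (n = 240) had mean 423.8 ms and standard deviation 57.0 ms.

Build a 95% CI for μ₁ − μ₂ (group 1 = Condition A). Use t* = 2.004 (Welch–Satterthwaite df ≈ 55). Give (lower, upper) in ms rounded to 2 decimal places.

SE₁ = s₁/√n₁ = 88.7/√48 = 12.8027; SE₂ = 57.0/√240 = 3.6793.
Independent samples, unequal variances: SE_diff = √(SE₁² + SE₂²) = √(163.90912729 + 13.53724849) = 13.3209.
t* = 2.004, so margin of error = 2.004 × 13.3209 = 26.6951.
Difference in means = 386.6 − 423.8 = -37.2000.
-37.2000 ± 26.6951 → (-63.90, -10.50).

(-63.90, -10.50)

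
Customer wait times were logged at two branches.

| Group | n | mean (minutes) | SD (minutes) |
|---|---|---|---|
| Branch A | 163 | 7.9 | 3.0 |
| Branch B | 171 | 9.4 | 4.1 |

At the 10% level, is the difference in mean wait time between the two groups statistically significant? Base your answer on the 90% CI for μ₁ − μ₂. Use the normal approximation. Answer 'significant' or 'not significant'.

SE₁ = s₁/√n₁ = 3.0/√163 = 0.2350; SE₂ = 4.1/√171 = 0.3135.
Independent samples, unequal variances: SE_diff = √(SE₁² + SE₂²) = √(0.055225 + 0.09828225) = 0.3918.
z* = 1.645, so margin of error = 1.645 × 0.3918 = 0.6445.
Difference in means = 7.9 − 9.4 = -1.5000.
-1.5000 ± 0.6445 → (-2.1445, -0.8555).
The interval (-2.1445, -0.8555) does not contain 0, so the difference is significant.

significant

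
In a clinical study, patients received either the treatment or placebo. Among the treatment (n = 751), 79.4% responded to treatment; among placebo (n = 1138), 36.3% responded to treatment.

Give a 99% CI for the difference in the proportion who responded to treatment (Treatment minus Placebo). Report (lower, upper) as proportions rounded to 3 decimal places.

(0.378, 0.484)

The two standard errors are √(0.7940×0.2060/751) = 0.01476 and √(0.3630×0.6370/1138) = 0.01425.
Because the samples are independent, SE_diff = √(0.01476² + 0.01425²) = 0.02052.
Using z* = 2.576 for 99%, ME = 2.576 × 0.02052 = 0.05286.
p̂₁ − p̂₂ = 0.4310; interval 0.4310 ± 0.05286 gives (0.378, 0.484).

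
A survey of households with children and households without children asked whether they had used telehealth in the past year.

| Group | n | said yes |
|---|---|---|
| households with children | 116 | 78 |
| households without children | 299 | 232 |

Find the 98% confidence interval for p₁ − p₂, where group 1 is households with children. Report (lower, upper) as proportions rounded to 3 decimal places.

p̂₁ = 78/116 = 0.6724 and p̂₂ = 232/299 = 0.7759.
SE₁ = √(p̂₁(1−p̂₁)/n₁) = √(0.6724·0.3276/116) = 0.04358; SE₂ = √(0.7759·0.2241/299) = 0.02412.
Independent samples: SE of the difference = √(SE₁² + SE₂²) = √(0.0018992164 + 0.0005817744) = 0.04981.
z* for 98% confidence is 2.326, so the margin of error is 2.326 × 0.04981 = 0.11586.
Point estimate p̂₁ − p̂₂ = 0.6724 − 0.7759 = -0.1035.
-0.1035 ± 0.11586 → (-0.219, 0.012).

(-0.219, 0.012)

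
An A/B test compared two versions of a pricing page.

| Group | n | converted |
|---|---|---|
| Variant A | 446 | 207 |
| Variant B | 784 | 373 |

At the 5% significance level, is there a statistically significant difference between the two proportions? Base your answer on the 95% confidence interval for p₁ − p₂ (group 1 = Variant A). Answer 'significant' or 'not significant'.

p̂₁ = 207/446 = 0.4641 and p̂₂ = 373/784 = 0.4758.
SE₁ = √(p̂₁(1−p̂₁)/n₁) = √(0.4641·0.5359/446) = 0.02361; SE₂ = √(0.4758·0.5242/784) = 0.01784.
Independent samples: SE of the difference = √(SE₁² + SE₂²) = √(0.0005574321 + 0.0003182656) = 0.02959.
z* for 95% confidence is 1.960, so the margin of error is 1.960 × 0.02959 = 0.05800.
Point estimate p̂₁ − p̂₂ = 0.4641 − 0.4758 = -0.0117.
-0.0117 ± 0.05800 → (-0.06970, 0.04630).
The interval (-0.06970, 0.04630) contains 0, so the difference is not significant.

not significant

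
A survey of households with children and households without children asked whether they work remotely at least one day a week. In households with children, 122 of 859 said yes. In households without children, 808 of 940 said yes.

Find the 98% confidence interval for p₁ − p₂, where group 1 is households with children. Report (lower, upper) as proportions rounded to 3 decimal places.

(-0.756, -0.679)

Sample proportions: 122/859 = 0.1420, 808/940 = 0.8596.
Each SE is √(p̂(1−p̂)/n): √(0.1420·0.8580/859) = 0.01191 and √(0.8596·0.1404/940) = 0.01133.
SE(p̂₁ − p̂₂) = √(SE₁² + SE₂²) = √(0.0001418481 + 0.0001283689) = 0.01644, since the two samples are independent.
At 98% confidence z* = 2.326; margin = 2.326 × 0.01644 = 0.03824.
The difference is 0.1420 − 0.8596 = -0.7176, so the interval is -0.7176 ± 0.03824 = (-0.756, -0.679).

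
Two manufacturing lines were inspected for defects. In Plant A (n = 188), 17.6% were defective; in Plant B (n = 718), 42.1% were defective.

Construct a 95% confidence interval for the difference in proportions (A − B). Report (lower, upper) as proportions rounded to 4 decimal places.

Each SE is √(p̂(1−p̂)/n): √(0.1760·0.8240/188) = 0.02777 and √(0.4210·0.5790/718) = 0.01843.
SE(p̂₁ − p̂₂) = √(SE₁² + SE₂²) = √(0.0007711729 + 0.0003396649) = 0.03333, since the two samples are independent.
At 95% confidence z* = 1.960; margin = 1.960 × 0.03333 = 0.06533.
The difference is 0.1760 − 0.4210 = -0.2450, so the interval is -0.2450 ± 0.06533 = (-0.3103, -0.1797).

(-0.3103, -0.1797)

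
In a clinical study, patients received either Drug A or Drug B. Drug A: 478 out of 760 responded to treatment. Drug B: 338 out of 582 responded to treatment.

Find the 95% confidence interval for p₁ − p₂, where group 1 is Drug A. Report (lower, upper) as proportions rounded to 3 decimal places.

First, p̂₁ = 478/760 = 0.6289; p̂₂ = 338/582 = 0.5808.
The two standard errors are √(0.6289×0.3711/760) = 0.01752 and √(0.5808×0.4192/582) = 0.02045.
Because the samples are independent, SE_diff = √(0.01752² + 0.02045²) = 0.02693.
Using z* = 1.960 for 95%, ME = 1.960 × 0.02693 = 0.05278.
p̂₁ − p̂₂ = 0.0481; interval 0.0481 ± 0.05278 gives (-0.005, 0.101).

(-0.005, 0.101)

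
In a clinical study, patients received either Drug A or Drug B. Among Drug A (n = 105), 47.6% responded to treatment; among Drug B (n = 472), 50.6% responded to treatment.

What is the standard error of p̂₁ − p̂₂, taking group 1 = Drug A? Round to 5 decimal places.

0.05390

Each SE is √(p̂(1−p̂)/n): √(0.4760·0.5240/105) = 0.04874 and √(0.5060·0.4940/472) = 0.02301.
SE(p̂₁ − p̂₂) = √(SE₁² + SE₂²) = √(0.0023755876 + 0.0005294601) = 0.05390, since the two samples are independent.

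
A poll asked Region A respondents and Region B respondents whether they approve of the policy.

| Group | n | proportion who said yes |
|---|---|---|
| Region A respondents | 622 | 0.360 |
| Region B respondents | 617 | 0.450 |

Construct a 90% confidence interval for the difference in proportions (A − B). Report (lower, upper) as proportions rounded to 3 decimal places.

(-0.136, -0.044)

Each SE is √(p̂(1−p̂)/n): √(0.3600·0.6400/622) = 0.01925 and √(0.4500·0.5500/617) = 0.02003.
SE(p̂₁ − p̂₂) = √(SE₁² + SE₂²) = √(0.0003705625 + 0.0004012009) = 0.02778, since the two samples are independent.
At 90% confidence z* = 1.645; margin = 1.645 × 0.02778 = 0.04570.
The difference is 0.3600 − 0.4500 = -0.0900, so the interval is -0.0900 ± 0.04570 = (-0.136, -0.044).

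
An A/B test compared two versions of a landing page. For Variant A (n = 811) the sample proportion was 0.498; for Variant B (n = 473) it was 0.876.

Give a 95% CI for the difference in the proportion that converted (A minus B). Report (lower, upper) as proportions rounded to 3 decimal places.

The two standard errors are √(0.4980×0.5020/811) = 0.01756 and √(0.8760×0.1240/473) = 0.01515.
Because the samples are independent, SE_diff = √(0.01756² + 0.01515²) = 0.02319.
Using z* = 1.960 for 95%, ME = 1.960 × 0.02319 = 0.04545.
p̂₁ − p̂₂ = -0.3780; interval -0.3780 ± 0.04545 gives (-0.423, -0.333).

(-0.423, -0.333)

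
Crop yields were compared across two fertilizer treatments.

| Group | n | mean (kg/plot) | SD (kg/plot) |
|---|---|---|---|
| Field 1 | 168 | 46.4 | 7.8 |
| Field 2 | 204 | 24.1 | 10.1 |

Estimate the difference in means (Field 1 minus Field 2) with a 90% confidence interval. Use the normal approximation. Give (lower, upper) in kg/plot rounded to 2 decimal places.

Per-group SEs: s₁/√n₁ = 7.8/√168 = 0.6018, s₂/√n₂ = 10.1/√204 = 0.7071.
Unpooled SE of the difference: √(0.36216324 + 0.49999041) = 0.9285.
Margin of error = z* · SE = 1.645 × 0.9285 = 1.5274.
x̄₁ − x̄₂ = 46.4 − 24.1 = 22.3000.
CI: 22.3000 ± 1.5274 = (20.77, 23.83).

(20.77, 23.83)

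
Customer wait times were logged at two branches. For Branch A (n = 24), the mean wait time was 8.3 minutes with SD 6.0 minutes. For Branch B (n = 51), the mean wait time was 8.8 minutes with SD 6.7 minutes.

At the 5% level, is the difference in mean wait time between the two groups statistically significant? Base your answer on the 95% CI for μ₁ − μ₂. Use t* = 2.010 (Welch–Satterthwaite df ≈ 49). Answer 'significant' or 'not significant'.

Standard errors of each mean: 6.0/√24 = 1.2247 and 6.7/√51 = 0.9382.
SE(x̄₁ − x̄₂) = √(1.2247² + 0.9382²) = 1.5428 for independent samples with unequal variances.
With t* = 2.010, the margin is 2.010 × 1.5428 = 3.1010.
x̄₁ − x̄₂ = 8.3 − 8.8 = -0.5000; the interval is -0.5000 ± 3.1010 = (-3.6010, 2.6010).
The interval (-3.6010, 2.6010) contains 0, so the difference is not significant.

not significant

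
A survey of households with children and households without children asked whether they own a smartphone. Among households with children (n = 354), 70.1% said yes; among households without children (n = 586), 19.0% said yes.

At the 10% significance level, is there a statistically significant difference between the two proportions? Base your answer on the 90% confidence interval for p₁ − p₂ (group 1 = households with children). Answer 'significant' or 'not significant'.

SE₁ = √(p̂₁(1−p̂₁)/n₁) = √(0.7010·0.2990/354) = 0.02433; SE₂ = √(0.1900·0.8100/586) = 0.01621.
Independent samples: SE of the difference = √(SE₁² + SE₂²) = √(0.0005919489 + 0.0002627641) = 0.02924.
z* for 90% confidence is 1.645, so the margin of error is 1.645 × 0.02924 = 0.04810.
Point estimate p̂₁ − p̂₂ = 0.7010 − 0.1900 = 0.5110.
0.5110 ± 0.04810 → (0.46290, 0.55910).
The interval (0.46290, 0.55910) does not contain 0, so the difference is significant.

significant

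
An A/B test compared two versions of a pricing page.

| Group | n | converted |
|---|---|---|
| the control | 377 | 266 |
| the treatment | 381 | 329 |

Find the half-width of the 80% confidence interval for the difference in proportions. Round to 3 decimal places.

p̂₁ = 266/377 = 0.7056 and p̂₂ = 329/381 = 0.8635.
SE₁ = √(p̂₁(1−p̂₁)/n₁) = √(0.7056·0.2944/377) = 0.02347; SE₂ = √(0.8635·0.1365/381) = 0.01759.
Independent samples: SE of the difference = √(SE₁² + SE₂²) = √(0.0005508409 + 0.0003094081) = 0.02933.
z* for 80% confidence is 1.282, so the margin of error is 1.282 × 0.02933 = 0.03760.

0.038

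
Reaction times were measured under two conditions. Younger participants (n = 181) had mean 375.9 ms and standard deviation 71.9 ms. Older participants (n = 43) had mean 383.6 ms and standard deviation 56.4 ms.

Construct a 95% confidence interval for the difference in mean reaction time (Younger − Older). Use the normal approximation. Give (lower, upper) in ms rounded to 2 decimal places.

(-27.55, 12.15)

Per-group SEs: s₁/√n₁ = 71.9/√181 = 5.3443, s₂/√n₂ = 56.4/√43 = 8.6009.
Unpooled SE of the difference: √(28.56154249 + 73.97548081) = 10.1261.
Margin of error = z* · SE = 1.960 × 10.1261 = 19.8472.
x̄₁ − x̄₂ = 375.9 − 383.6 = -7.7000.
CI: -7.7000 ± 19.8472 = (-27.55, 12.15).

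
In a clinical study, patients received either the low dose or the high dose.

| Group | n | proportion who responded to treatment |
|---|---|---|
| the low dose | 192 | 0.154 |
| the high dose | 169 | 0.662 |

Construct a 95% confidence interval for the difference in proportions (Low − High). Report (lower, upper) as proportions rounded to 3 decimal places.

Each SE is √(p̂(1−p̂)/n): √(0.1540·0.8460/192) = 0.02605 and √(0.6620·0.3380/169) = 0.03639.
SE(p̂₁ − p̂₂) = √(SE₁² + SE₂²) = √(0.0006786025 + 0.0013242321) = 0.04475, since the two samples are independent.
At 95% confidence z* = 1.960; margin = 1.960 × 0.04475 = 0.08771.
The difference is 0.1540 − 0.6620 = -0.5080, so the interval is -0.5080 ± 0.08771 = (-0.596, -0.420).

(-0.596, -0.420)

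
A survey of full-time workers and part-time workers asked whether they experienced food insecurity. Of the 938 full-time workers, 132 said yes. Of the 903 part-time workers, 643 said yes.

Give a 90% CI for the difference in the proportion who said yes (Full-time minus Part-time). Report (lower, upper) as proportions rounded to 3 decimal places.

First, p̂₁ = 132/938 = 0.1407; p̂₂ = 643/903 = 0.7121.
The two standard errors are √(0.1407×0.8593/938) = 0.01135 and √(0.7121×0.2879/903) = 0.01507.
Because the samples are independent, SE_diff = √(0.01135² + 0.01507²) = 0.01887.
Using z* = 1.645 for 90%, ME = 1.645 × 0.01887 = 0.03104.
p̂₁ − p̂₂ = -0.5714; interval -0.5714 ± 0.03104 gives (-0.602, -0.540).

(-0.602, -0.540)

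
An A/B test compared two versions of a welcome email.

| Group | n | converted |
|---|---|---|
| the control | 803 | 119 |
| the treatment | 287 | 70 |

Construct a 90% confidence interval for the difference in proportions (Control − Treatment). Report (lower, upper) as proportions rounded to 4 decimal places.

Sample proportions: 119/803 = 0.1482, 70/287 = 0.2439.
Each SE is √(p̂(1−p̂)/n): √(0.1482·0.8518/803) = 0.01254 and √(0.2439·0.7561/287) = 0.02535.
SE(p̂₁ − p̂₂) = √(SE₁² + SE₂²) = √(0.0001572516 + 0.0006426225) = 0.02828, since the two samples are independent.
At 90% confidence z* = 1.645; margin = 1.645 × 0.02828 = 0.04652.
The difference is 0.1482 − 0.2439 = -0.0957, so the interval is -0.0957 ± 0.04652 = (-0.1422, -0.0492).

(-0.1422, -0.0492)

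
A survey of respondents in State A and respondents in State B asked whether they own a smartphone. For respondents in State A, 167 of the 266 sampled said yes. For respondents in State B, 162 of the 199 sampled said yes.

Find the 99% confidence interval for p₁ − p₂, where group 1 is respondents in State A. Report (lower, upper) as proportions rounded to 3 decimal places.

(-0.291, -0.082)

p̂₁ = 167/266 = 0.6278 and p̂₂ = 162/199 = 0.8141.
SE₁ = √(p̂₁(1−p̂₁)/n₁) = √(0.6278·0.3722/266) = 0.02964; SE₂ = √(0.8141·0.1859/199) = 0.02758.
Independent samples: SE of the difference = √(SE₁² + SE₂²) = √(0.0008785296 + 0.0007606564) = 0.04049.
z* for 99% confidence is 2.576, so the margin of error is 2.576 × 0.04049 = 0.10430.
Point estimate p̂₁ − p̂₂ = 0.6278 − 0.8141 = -0.1863.
-0.1863 ± 0.10430 → (-0.291, -0.082).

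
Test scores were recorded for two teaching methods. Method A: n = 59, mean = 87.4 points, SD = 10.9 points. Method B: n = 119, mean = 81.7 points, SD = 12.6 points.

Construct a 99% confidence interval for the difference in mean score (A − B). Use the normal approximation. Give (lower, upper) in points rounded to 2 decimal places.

(0.99, 10.41)

Per-group SEs: s₁/√n₁ = 10.9/√59 = 1.4191, s₂/√n₂ = 12.6/√119 = 1.1550.
Unpooled SE of the difference: √(2.01384481 + 1.334025) = 1.8297.
Margin of error = z* · SE = 2.576 × 1.8297 = 4.7133.
x̄₁ − x̄₂ = 87.4 − 81.7 = 5.7000.
CI: 5.7000 ± 4.7133 = (0.99, 10.41).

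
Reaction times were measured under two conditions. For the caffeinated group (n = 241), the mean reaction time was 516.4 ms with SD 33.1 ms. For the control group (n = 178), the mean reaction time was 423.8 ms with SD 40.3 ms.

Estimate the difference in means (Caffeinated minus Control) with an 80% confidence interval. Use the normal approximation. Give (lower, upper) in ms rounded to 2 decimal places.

SE₁ = s₁/√n₁ = 33.1/√241 = 2.1322; SE₂ = 40.3/√178 = 3.0206.
Independent samples, unequal variances: SE_diff = √(SE₁² + SE₂²) = √(4.54627684 + 9.12402436) = 3.6973.
z* = 1.282, so margin of error = 1.282 × 3.6973 = 4.7399.
Difference in means = 516.4 − 423.8 = 92.6000.
92.6000 ± 4.7399 → (87.86, 97.34).

(87.86, 97.34)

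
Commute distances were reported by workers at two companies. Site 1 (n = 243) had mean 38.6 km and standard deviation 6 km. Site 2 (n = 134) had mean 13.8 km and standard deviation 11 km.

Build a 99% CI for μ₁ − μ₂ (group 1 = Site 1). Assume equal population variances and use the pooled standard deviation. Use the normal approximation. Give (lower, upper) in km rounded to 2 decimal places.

(22.55, 27.05)

s_p = √[((n₁−1)s₁² + (n₂−1)s₂²)/(n₁+n₂−2)] = √[(242·6² + 133·11²)/375] = 8.1331.
SE = 8.1331·√(1/243 + 1/134) = 0.8751.
With z* = 2.576, margin = 2.576 × 0.8751 = 2.2543.
x̄₁ − x̄₂ = 38.6 − 13.8 = 24.8000; interval 24.8000 ± 2.2543 = (22.55, 27.05).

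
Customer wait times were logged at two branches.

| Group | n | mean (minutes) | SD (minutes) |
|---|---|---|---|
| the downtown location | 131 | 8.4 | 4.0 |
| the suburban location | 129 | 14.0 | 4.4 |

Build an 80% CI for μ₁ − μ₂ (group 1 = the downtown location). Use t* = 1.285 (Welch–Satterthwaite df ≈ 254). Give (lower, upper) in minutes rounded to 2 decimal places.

Per-group SEs: s₁/√n₁ = 4.0/√131 = 0.3495, s₂/√n₂ = 4.4/√129 = 0.3874.
Unpooled SE of the difference: √(0.12215025 + 0.15007876) = 0.5218.
Margin of error = t* · SE = 1.285 × 0.5218 = 0.6705.
x̄₁ − x̄₂ = 8.4 − 14.0 = -5.6000.
CI: -5.6000 ± 0.6705 = (-6.27, -4.93).

(-6.27, -4.93)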